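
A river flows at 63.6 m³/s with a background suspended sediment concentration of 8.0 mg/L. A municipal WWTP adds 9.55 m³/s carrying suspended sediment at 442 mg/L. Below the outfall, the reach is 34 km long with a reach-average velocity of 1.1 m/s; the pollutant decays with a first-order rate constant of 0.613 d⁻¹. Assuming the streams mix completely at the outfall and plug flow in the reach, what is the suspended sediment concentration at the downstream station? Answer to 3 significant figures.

51.9 mg/L

Mass balance: C = (63.60·8.000 + 9.550·442.0) / 73.15 = 4730/73.15 = 64.66 mg/L.
Travel time t = 34·1000 / 1.1 = 30910 s = 8.586 h.
First-order decay: C = 64.66·exp(−k·t) = 64.66·0.8031 = 51.93 mg/L.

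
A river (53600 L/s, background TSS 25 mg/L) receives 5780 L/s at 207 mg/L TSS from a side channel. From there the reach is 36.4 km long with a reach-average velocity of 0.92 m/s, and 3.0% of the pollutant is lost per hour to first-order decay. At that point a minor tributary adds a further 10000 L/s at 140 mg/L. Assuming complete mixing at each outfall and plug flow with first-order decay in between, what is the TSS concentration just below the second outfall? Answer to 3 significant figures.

Conservation of mass: C = (53600·25.00 + 5780·207.0) / 59380 = 2536000/59380 = 42.72 mg/L; combined flow 59380 L/s.
Travel time t = 36.4·1000 / 0.92 = 39570 s = 10.99 h.
3.0%/h lost → k = −ln(1 − 0.03) = 0.03046 h⁻¹.
First-order decay: C = 42.72·exp(−k·t) = 42.72·0.7155 = 30.56 mg/L.
At the second outfall, C = (59380·30.56 + 10000·140.0) / (59380 + 10000) = 46.34 mg/L.

46.3 mg/L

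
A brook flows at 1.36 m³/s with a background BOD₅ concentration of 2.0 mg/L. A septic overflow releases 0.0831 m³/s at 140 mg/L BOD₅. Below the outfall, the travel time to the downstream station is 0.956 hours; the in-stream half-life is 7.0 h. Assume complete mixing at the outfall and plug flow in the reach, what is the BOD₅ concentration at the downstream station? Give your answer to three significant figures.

Mixed concentration C = ΣQC/ΣQ = (1.360·2.000 + 0.08310·140.0) / 1.443 = 14.35/1.443 = 9.947 mg/L.
Half-life 7.0 h → k = ln 2 / 7.0 = 0.09902 h⁻¹ = 2.377 d⁻¹.
Decay over the reach: 9.947·exp(−kt) = 9.947·0.9097 = 9.048 mg/L.

9.05 mg/L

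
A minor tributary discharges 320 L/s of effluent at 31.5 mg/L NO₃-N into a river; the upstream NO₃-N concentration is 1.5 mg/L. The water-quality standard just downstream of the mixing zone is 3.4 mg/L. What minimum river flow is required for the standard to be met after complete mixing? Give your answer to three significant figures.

Set C_mix = 3.4: (Q·1.500 + 320.0·31.50) / (Q + 320.0) = 3.4
→ Q = 320.0·(31.50 − 3.4)/(3.4 − 1.500) = 4733 L/s.

4730 L/s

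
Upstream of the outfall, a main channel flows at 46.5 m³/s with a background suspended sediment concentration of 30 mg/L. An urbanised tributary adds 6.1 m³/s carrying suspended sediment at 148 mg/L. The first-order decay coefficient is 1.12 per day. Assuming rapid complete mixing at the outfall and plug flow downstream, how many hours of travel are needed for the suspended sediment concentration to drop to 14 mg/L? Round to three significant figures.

24.4 h

Flow-weighted average: C = (46.50·30.00 + 6.100·148.0) / 52.60 = 2298/52.60 = 43.68 mg/L.
43.68·exp(−k·t) = 14 → t = ln(43.68/14)/k = 87780 s = 24.38 h.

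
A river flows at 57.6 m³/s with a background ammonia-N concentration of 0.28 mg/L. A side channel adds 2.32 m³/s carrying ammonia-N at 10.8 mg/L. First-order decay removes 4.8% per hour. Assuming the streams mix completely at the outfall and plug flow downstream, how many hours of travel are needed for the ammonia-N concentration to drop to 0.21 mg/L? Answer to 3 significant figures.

24.1 h

Flow-weighted average: C = (57.60·0.2800 + 2.320·10.80) / 59.92 = 41.18/59.92 = 0.6873 mg/L.
4.8%/h lost → k = −ln(1 − 0.048) = 0.04919 h⁻¹.
0.6873·exp(−k·t) = 0.21 → t = ln(0.6873/0.21)/k = 86770 s = 24.10 h.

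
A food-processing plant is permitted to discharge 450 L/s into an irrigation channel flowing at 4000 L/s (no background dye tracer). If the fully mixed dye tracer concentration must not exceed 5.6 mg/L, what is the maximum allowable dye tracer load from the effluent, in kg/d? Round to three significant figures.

Mass balance at the limit: 4000·0 + 450.0·Cₑ = 4450·5.6 → Cₑ = 55.38 mg/L.
450.0 L/s = 0.4500 m³/s. Load = 0.4500 m³/s × 55.38 g/m³ × 86 400 s/d = 2153 kg/d.

2150 kg/d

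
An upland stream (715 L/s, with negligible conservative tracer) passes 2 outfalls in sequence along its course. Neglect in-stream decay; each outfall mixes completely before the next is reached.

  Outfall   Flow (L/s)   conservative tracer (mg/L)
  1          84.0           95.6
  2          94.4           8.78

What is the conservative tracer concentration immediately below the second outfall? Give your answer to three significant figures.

Outfall 1: combined Q = 799.0 L/s; C = (715.0·0 + 84.00·95.60)/799.0 = 10.05 mg/L.
Outfall 2: combined Q = 893.4 L/s; C = (799.0·10.05 + 94.40·8.780)/893.4 = 9.916 mg/L.

9.92 mg/L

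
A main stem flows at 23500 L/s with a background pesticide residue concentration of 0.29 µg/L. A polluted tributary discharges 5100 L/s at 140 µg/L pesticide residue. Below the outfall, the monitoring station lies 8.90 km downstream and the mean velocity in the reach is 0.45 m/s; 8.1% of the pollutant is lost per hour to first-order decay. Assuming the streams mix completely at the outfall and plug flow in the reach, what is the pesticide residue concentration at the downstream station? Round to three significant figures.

Conservation of mass: C = (23500·0.2900 + 5100·140.0) / 28600 = 720800/28600 = 25.20 µg/L.
Travel time t = 8.90·1000 / 0.45 = 19780 s = 5.494 h.
8.1%/h lost → k = −ln(1 − 0.081) = 0.08447 h⁻¹.
Decay over the reach: 25.20·exp(−kt) = 25.20·0.6287 = 15.85 µg/L.

15.8 µg/L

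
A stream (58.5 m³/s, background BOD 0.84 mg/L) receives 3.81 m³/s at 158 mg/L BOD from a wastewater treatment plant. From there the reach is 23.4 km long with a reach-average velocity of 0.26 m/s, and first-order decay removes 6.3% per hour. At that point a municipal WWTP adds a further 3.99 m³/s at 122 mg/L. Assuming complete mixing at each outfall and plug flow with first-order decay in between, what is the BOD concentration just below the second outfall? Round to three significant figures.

Flow-weighted average: C = (58.50·0.8400 + 3.810·158.0) / 62.31 = 651.1/62.31 = 10.45 mg/L; combined flow 62.31 m³/s.
Travel time t = 23.4·1000 / 0.26 = 90000 s = 25.00 h.
6.3%/h lost → k = −ln(1 − 0.063) = 0.06507 h⁻¹.
After decay, C = 10.45 × e^(−kt) = 10.45 × 0.1966 = 2.054 mg/L.
Second outfall: C = (62.31·2.054 + 3.990·122.0)/66.30 = 9.272 mg/L.

9.27 mg/L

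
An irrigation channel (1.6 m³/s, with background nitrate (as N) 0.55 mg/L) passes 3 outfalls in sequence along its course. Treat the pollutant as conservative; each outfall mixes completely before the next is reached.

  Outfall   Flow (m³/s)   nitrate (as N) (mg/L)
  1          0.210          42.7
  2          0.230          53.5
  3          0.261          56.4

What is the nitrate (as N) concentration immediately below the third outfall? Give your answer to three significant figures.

Below outfall 1: Q → 1.810 m³/s, C = (1.600·0.5500 + 0.2100·42.70)/1.810 = 5.440 mg/L.
Below outfall 2: Q → 2.040 m³/s, C = (1.810·5.440 + 0.2300·53.50)/2.040 = 10.86 mg/L.
Below outfall 3: Q → 2.301 m³/s, C = (2.040·10.86 + 0.2610·56.40)/2.301 = 16.02 mg/L.

16.0 mg/L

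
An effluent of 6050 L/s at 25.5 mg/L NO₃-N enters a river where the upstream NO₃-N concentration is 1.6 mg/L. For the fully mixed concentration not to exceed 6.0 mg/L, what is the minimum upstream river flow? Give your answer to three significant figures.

Set C_mix = 6.0: (Q·1.600 + 6050·25.50) / (Q + 6050) = 6.0
→ Q = 6050·(25.50 − 6.0)/(6.0 − 1.600) = 26810 L/s.

26800 L/s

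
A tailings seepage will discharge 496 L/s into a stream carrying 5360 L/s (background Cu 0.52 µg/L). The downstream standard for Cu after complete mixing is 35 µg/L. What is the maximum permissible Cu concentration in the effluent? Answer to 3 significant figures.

408 µg/L

At the limit, (Qr·Cr + Qe·Cₑ)/(Qr + Qe) = 35:
Cₑ = (5856·35 − 5360·0.5200) / 496.0 = 407.6 µg/L.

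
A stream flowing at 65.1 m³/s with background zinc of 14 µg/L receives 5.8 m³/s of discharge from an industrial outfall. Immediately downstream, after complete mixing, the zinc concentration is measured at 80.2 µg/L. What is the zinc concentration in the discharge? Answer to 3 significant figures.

Mass balance: 65.10·14.00 + 5.800·Cₑ = 70.90·80.20
→ Cₑ = (70.90·80.20 − 65.10·14.00) / 5.800 = 823.2 µg/L.

823 µg/L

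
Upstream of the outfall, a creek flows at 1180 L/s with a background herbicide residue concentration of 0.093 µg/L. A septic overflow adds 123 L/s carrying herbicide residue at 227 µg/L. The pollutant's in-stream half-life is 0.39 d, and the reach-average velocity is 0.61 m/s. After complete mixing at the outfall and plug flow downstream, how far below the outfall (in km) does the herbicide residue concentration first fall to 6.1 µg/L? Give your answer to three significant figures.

37.4 km

Flow-weighted average: C = (1180·0.09300 + 123.0·227.0) / 1303 = 28030/1303 = 21.51 µg/L.
Half-life 0.39 d → k = ln 2 / 0.39 = 1.777 d⁻¹.
Set 21.51·exp(−k·t) = 6.1 → t = ln(21.51/6.1)/k = 61270 s = 17.02 h.
Distance = v·t = 0.61·61270 = 37370 m = 37.37 km.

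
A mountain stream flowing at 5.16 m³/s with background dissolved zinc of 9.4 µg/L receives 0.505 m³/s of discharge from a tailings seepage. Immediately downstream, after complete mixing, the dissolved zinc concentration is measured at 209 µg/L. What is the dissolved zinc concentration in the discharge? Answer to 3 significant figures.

2250 µg/L

Mass balance: 5.160·9.400 + 0.5050·Cₑ = 5.665·209.0
→ Cₑ = (5.665·209.0 − 5.160·9.400) / 0.5050 = 2248 µg/L.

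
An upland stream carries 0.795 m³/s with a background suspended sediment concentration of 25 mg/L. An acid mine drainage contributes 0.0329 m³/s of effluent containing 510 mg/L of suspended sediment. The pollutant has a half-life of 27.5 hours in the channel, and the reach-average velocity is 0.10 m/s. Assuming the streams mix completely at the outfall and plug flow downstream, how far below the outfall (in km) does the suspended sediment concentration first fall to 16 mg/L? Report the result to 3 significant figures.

After mixing, C = (0.7950·25.00 + 0.03290·510.0) / 0.8279 = 36.65/0.8279 = 44.27 mg/L.
Half-life 27.5 h → k = ln 2 / 27.5 = 0.02521 h⁻¹ = 0.6049 d⁻¹.
Set 44.27·exp(−k·t) = 16 → t = ln(44.27/16)/k = 145400 s = 40.38 h.
Distance = v·t = 0.10·145400 = 14540 m = 14.54 km.

14.5 km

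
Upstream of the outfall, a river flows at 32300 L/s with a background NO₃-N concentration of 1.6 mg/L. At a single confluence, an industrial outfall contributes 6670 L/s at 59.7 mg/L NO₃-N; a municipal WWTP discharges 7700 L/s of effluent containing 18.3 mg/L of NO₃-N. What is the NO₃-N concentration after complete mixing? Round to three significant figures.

Mixed concentration C = ΣQC/ΣQ = (32300·1.600 + 6670·59.70 + 7700·18.30) / 46670 = 590800/46670 = 12.66 mg/L.

12.7 mg/L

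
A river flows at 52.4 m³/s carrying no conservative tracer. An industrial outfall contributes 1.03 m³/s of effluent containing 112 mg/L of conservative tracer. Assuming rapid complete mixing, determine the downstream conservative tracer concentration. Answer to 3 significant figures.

Flow-weighted average: C = (52.40·0 + 1.030·112.0) / 53.43 = 115.4/53.43 = 2.159 mg/L.

2.16 mg/L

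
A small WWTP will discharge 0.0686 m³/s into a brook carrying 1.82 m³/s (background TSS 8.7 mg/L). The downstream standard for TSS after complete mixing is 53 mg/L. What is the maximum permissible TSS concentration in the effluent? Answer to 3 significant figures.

At the limit, (Qr·Cr + Qe·Cₑ)/(Qr + Qe) = 53:
Cₑ = (1.889·53 − 1.820·8.700) / 0.06860 = 1228 mg/L.

1230 mg/L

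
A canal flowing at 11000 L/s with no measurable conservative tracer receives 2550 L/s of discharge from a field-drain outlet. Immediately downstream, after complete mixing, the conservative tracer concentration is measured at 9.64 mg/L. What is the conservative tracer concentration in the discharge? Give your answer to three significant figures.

51.2 mg/L

Mass balance: 11000·0 + 2550·Cₑ = 13550·9.640
→ Cₑ = (13550·9.640 − 11000·0) / 2550 = 51.22 mg/L.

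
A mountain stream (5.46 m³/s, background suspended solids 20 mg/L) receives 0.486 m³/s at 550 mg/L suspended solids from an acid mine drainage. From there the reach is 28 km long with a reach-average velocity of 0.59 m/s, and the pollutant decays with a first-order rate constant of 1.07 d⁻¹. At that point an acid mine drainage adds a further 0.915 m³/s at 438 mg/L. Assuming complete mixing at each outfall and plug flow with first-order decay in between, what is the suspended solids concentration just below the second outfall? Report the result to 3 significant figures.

Mass balance: C = (5.460·20.00 + 0.4860·550.0) / 5.946 = 376.5/5.946 = 63.32 mg/L; combined flow 5.946 m³/s.
Travel time t = 28·1000 / 0.59 = 47460 s = 13.18 h.
Applying C = C₀e^(−kt): 63.32 × 0.5556 = 35.18 mg/L.
Second outfall: C = (5.946·35.18 + 0.9150·438.0)/6.861 = 88.90 mg/L.

88.9 mg/L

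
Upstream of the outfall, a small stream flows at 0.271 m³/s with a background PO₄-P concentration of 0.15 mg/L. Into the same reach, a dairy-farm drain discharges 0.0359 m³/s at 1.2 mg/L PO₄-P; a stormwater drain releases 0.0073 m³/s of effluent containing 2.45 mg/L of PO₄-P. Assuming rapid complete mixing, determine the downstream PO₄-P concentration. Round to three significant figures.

0.323 mg/L

Mixed concentration C = ΣQC/ΣQ = (0.2710·0.1500 + 0.03590·1.200 + 0.007300·2.450) / 0.3142 = 0.1016/0.3142 = 0.3234 mg/L.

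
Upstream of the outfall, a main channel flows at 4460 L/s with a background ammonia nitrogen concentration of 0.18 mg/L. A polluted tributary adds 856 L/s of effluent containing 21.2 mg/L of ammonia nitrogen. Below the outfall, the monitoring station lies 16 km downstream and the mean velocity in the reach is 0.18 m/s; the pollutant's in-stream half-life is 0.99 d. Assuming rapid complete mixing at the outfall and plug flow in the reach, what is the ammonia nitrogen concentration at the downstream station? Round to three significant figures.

Conservation of mass: C = (4460·0.1800 + 856.0·21.20) / 5316 = 18950/5316 = 3.565 mg/L.
Travel time t = 16·1000 / 0.18 = 88890 s = 24.69 h.
Half-life 0.99 d → k = ln 2 / 0.99 = 0.7001 d⁻¹.
After decay, C = 3.565 × e^(−kt) = 3.565 × 0.4866 = 1.735 mg/L.

1.73 mg/L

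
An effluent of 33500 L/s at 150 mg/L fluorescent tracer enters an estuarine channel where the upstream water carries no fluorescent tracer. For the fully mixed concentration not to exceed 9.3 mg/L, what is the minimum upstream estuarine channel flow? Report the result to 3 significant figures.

Set C_mix = 9.3: (Q·0 + 33500·150.0) / (Q + 33500) = 9.3
→ Q = 33500·(150.0 − 9.3)/(9.3 − 0) = 506800 L/s.

507000 L/s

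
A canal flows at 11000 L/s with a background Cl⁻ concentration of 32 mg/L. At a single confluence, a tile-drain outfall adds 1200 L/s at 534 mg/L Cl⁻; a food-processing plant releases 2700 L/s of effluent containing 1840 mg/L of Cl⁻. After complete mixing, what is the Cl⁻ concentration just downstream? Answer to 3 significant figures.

Mass balance: C = (11000·32.00 + 1200·534.0 + 2700·1840) / 14900 = 5961000/14900 = 400.1 mg/L.

400 mg/L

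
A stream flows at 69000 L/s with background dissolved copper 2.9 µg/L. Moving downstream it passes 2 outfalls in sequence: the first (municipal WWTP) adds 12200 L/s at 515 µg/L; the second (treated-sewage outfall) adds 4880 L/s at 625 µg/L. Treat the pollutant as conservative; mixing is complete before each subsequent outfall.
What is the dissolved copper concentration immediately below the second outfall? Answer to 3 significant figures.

111 µg/L

After outfall 1: Q = 69000 + 12200 = 81200 L/s; C = (69000·2.900 + 12200·515.0)/81200 = 79.84 µg/L.
After outfall 2: Q = 81200 + 4880 = 86080 L/s; C = (81200·79.84 + 4880·625.0)/86080 = 110.7 µg/L.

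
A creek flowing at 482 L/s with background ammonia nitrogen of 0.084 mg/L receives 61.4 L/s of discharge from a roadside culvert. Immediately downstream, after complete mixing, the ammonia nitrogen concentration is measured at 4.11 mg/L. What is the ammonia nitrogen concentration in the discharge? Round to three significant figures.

35.7 mg/L

Mass balance: 482.0·0.08400 + 61.40·Cₑ = 543.4·4.110
→ Cₑ = (543.4·4.110 − 482.0·0.08400) / 61.40 = 35.71 mg/L.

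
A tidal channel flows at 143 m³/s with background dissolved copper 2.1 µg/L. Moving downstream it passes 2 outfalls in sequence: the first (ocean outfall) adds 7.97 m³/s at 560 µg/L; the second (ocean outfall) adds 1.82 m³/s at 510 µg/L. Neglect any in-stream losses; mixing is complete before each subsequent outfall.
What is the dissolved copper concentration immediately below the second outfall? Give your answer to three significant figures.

37.3 µg/L

Below outfall 1: Q → 151.0 m³/s, C = (143.0·2.100 + 7.970·560.0)/151.0 = 31.55 µg/L.
Below outfall 2: Q → 152.8 m³/s, C = (151.0·31.55 + 1.820·510.0)/152.8 = 37.25 µg/L.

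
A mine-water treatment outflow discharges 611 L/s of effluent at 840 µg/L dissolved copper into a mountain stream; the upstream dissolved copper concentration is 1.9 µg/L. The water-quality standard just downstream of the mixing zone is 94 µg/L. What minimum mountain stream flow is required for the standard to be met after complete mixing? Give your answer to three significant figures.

4950 L/s

Set C_mix = 94: (Q·1.900 + 611.0·840.0) / (Q + 611.0) = 94
→ Q = 611.0·(840.0 − 94)/(94 − 1.900) = 4949 L/s.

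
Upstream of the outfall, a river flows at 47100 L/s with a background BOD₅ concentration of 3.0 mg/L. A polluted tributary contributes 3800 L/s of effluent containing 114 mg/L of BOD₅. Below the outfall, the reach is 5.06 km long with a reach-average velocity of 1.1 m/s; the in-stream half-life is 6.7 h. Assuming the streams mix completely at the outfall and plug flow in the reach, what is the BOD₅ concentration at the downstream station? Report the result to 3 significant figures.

9.89 mg/L

Mixed concentration C = ΣQC/ΣQ = (47100·3.000 + 3800·114.0) / 50900 = 574500/50900 = 11.29 mg/L.
Travel time t = 5.06·1000 / 1.1 = 4600 s = 1.278 h.
Half-life 6.7 h → k = ln 2 / 6.7 = 0.1035 h⁻¹ = 2.483 d⁻¹.
Decay over the reach: 11.29·exp(−kt) = 11.29·0.8762 = 9.889 mg/L.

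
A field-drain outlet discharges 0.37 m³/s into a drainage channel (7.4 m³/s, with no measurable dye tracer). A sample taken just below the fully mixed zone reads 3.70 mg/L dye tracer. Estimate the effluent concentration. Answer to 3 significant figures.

Mass balance: 7.400·0 + 0.3700·Cₑ = 7.770·3.700
→ Cₑ = (7.770·3.700 − 7.400·0) / 0.3700 = 77.70 mg/L.

77.7 mg/L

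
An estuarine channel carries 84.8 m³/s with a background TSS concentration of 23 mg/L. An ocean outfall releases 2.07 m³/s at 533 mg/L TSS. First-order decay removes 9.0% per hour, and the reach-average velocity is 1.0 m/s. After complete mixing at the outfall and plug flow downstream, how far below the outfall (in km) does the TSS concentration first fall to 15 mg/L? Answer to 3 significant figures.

32.5 km

Mixed concentration C = ΣQC/ΣQ = (84.80·23.00 + 2.070·533.0) / 86.87 = 3054/86.87 = 35.15 mg/L.
9.0%/h lost → k = −ln(1 − 0.09) = 0.09431 h⁻¹.
Set 35.15·exp(−k·t) = 15 → t = ln(35.15/15)/k = 32510 s = 9.030 h.
Distance = v·t = 1.0·32510 = 32510 m = 32.51 km.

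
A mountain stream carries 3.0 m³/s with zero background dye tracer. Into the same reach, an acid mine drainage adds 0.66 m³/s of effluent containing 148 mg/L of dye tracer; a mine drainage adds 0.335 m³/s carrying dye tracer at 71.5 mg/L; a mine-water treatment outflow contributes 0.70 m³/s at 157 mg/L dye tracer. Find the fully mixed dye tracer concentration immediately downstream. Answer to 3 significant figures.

Flow-weighted average: C = (3.000·0 + 0.6600·148.0 + 0.3350·71.50 + 0.7000·157.0) / 4.695 = 231.5/4.695 = 49.31 mg/L.

49.3 mg/L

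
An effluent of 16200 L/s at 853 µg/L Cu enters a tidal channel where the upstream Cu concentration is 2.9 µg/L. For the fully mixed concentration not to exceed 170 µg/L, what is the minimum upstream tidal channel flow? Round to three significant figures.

Set C_mix = 170: (Q·2.900 + 16200·853.0) / (Q + 16200) = 170
→ Q = 16200·(853.0 − 170)/(170 − 2.900) = 66220 L/s.

66200 L/s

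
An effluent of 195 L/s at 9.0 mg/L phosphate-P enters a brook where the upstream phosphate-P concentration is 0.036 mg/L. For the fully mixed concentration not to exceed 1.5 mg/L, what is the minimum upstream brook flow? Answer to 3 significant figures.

999 L/s

Set C_mix = 1.5: (Q·0.03600 + 195.0·9.000) / (Q + 195.0) = 1.5
→ Q = 195.0·(9.000 − 1.5)/(1.5 − 0.03600) = 999.0 L/s.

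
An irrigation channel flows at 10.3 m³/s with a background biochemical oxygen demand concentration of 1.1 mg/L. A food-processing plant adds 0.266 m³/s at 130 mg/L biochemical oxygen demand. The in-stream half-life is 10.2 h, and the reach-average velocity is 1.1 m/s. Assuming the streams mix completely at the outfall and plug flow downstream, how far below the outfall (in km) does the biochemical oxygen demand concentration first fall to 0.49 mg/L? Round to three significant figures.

Conservation of mass: C = (10.30·1.100 + 0.2660·130.0) / 10.57 = 45.91/10.57 = 4.345 mg/L.
Half-life 10.2 h → k = ln 2 / 10.2 = 0.06796 h⁻¹ = 1.631 d⁻¹.
Set 4.345·exp(−k·t) = 0.49 → t = ln(4.345/0.49)/k = 115600 s = 32.11 h.
Distance = v·t = 1.1·115600 = 127200 m = 127.2 km.

127 km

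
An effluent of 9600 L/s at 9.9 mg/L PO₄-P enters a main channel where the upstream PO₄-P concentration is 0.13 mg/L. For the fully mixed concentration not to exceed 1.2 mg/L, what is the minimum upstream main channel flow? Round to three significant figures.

78100 L/s

Set C_mix = 1.2: (Q·0.1300 + 9600·9.900) / (Q + 9600) = 1.2
→ Q = 9600·(9.900 − 1.2)/(1.2 − 0.1300) = 78060 L/s.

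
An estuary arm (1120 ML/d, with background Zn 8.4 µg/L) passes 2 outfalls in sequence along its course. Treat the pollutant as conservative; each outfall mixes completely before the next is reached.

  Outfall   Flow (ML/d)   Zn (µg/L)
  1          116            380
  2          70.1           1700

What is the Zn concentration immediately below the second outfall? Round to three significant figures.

After outfall 1: Q = 1120 + 116.0 = 1236 ML/d; C = (1120·8.400 + 116.0·380.0)/1236 = 43.28 µg/L.
After outfall 2: Q = 1236 + 70.10 = 1306 ML/d; C = (1236·43.28 + 70.10·1700)/1306 = 132.2 µg/L.

132 µg/L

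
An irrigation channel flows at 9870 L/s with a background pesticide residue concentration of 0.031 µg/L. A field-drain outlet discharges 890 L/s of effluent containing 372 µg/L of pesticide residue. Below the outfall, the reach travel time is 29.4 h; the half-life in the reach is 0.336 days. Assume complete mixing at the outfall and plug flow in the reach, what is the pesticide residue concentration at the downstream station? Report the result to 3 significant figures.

2.46 µg/L

Mass balance: C = (9870·0.03100 + 890.0·372.0) / 10760 = 331400/10760 = 30.80 µg/L.
Half-life 0.336 d → k = ln 2 / 0.336 = 2.063 d⁻¹.
First-order decay: C = 30.80·exp(−k·t) = 30.80·0.07989 = 2.460 µg/L.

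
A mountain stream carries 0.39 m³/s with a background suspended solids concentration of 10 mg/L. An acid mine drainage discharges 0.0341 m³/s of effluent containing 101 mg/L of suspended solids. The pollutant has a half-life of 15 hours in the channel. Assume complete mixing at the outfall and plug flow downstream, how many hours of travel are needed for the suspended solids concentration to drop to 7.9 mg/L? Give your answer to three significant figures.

17.0 h

Mass balance: C = (0.3900·10.00 + 0.03410·101.0) / 0.4241 = 7.344/0.4241 = 17.32 mg/L.
Half-life 15 h → k = ln 2 / 15 = 0.04621 h⁻¹ = 1.109 d⁻¹.
17.32·exp(−k·t) = 7.9 → t = ln(17.32/7.9)/k = 61140 s = 16.98 h.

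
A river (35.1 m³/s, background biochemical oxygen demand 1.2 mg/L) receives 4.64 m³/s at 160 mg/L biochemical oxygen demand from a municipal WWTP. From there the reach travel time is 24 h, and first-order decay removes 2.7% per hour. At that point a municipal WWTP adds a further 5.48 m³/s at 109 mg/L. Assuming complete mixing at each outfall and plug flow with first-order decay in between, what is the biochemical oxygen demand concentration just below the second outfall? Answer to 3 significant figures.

22.2 mg/L

Mass balance: C = (35.10·1.200 + 4.640·160.0) / 39.74 = 784.5/39.74 = 19.74 mg/L; combined flow 39.74 m³/s.
2.7%/h lost → k = −ln(1 − 0.027) = 0.02737 h⁻¹.
Applying C = C₀e^(−kt): 19.74 × 0.5185 = 10.23 mg/L.
At the second outfall, C = (39.74·10.23 + 5.480·109.0) / (39.74 + 5.480) = 22.20 mg/L.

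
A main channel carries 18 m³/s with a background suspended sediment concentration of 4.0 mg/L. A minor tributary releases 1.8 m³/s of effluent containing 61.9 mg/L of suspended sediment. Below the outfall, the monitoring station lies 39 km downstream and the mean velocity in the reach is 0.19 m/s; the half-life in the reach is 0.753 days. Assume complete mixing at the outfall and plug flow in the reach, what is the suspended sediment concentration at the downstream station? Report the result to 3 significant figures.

1.04 mg/L

Mass balance: C = (18.00·4.000 + 1.800·61.90) / 19.80 = 183.4/19.80 = 9.264 mg/L.
Travel time t = 39·1000 / 0.19 = 205300 s = 57.02 h.
Half-life 0.753 d → k = ln 2 / 0.753 = 0.9205 d⁻¹.
Decay over the reach: 9.264·exp(−kt) = 9.264·0.1123 = 1.040 mg/L.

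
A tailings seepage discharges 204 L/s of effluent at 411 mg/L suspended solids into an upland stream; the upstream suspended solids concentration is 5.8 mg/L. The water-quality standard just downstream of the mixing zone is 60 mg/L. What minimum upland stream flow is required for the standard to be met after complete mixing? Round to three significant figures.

1320 L/s

Set C_mix = 60: (Q·5.800 + 204.0·411.0) / (Q + 204.0) = 60
→ Q = 204.0·(411.0 − 60)/(60 − 5.800) = 1321 L/s.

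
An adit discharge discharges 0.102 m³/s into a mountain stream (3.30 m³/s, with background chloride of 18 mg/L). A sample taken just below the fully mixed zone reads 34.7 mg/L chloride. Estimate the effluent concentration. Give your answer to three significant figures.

Mass balance: 3.300·18.00 + 0.1020·Cₑ = 3.402·34.70
→ Cₑ = (3.402·34.70 − 3.300·18.00) / 0.1020 = 575.0 mg/L.

575 mg/L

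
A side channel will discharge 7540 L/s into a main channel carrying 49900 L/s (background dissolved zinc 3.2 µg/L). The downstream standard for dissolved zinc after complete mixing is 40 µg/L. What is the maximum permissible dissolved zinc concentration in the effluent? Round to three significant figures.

At the limit, (Qr·Cr + Qe·Cₑ)/(Qr + Qe) = 40:
Cₑ = (57440·40 − 49900·3.200) / 7540 = 283.5 µg/L.

284 µg/L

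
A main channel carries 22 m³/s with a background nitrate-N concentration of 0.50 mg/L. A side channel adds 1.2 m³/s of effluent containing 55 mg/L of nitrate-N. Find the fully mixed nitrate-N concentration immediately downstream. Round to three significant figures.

Mass balance: C = (22.00·0.5000 + 1.200·55.00) / 23.20 = 77.00/23.20 = 3.319 mg/L.

3.32 mg/L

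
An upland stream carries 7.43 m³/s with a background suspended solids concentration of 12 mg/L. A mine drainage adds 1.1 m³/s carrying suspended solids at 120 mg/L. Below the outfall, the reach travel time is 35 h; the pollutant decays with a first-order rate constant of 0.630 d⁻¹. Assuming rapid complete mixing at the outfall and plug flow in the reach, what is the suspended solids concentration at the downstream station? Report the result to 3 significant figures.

10.3 mg/L

Mixed concentration C = ΣQC/ΣQ = (7.430·12.00 + 1.100·120.0) / 8.530 = 221.2/8.530 = 25.93 mg/L.
Decay over the reach: 25.93·exp(−kt) = 25.93·0.3990 = 10.35 mg/L.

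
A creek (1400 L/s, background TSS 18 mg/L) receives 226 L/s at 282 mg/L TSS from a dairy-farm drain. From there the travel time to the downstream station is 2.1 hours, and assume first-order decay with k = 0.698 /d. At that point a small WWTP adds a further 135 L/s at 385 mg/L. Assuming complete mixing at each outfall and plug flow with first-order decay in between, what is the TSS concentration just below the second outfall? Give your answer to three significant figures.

After mixing, C = (1400·18.00 + 226.0·282.0) / 1626 = 88930/1626 = 54.69 mg/L; combined flow 1626 L/s.
First-order decay: C = 54.69·exp(−k·t) = 54.69·0.9408 = 51.45 mg/L.
Second outfall: C = (1626·51.45 + 135.0·385.0)/1761 = 77.02 mg/L.

77.0 mg/L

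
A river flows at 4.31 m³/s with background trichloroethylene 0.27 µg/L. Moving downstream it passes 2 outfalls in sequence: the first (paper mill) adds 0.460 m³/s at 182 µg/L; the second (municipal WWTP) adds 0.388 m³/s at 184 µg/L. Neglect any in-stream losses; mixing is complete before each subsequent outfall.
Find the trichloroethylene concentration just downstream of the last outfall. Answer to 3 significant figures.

30.3 µg/L

After outfall 1: Q = 4.310 + 0.4600 = 4.770 m³/s; C = (4.310·0.2700 + 0.4600·182.0)/4.770 = 17.80 µg/L.
After outfall 2: Q = 4.770 + 0.3880 = 5.158 m³/s; C = (4.770·17.80 + 0.3880·184.0)/5.158 = 30.30 µg/L.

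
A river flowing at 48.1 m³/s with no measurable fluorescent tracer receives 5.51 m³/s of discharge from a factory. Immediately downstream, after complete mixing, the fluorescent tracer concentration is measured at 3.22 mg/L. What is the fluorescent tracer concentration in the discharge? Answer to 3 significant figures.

31.3 mg/L

Mass balance: 48.10·0 + 5.510·Cₑ = 53.61·3.220
→ Cₑ = (53.61·3.220 − 48.10·0) / 5.510 = 31.33 mg/L.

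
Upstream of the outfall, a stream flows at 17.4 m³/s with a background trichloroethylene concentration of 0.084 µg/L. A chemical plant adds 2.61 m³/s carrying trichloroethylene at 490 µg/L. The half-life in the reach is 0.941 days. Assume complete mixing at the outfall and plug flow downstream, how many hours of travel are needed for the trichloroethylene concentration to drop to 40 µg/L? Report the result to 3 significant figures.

Conservation of mass: C = (17.40·0.08400 + 2.610·490.0) / 20.01 = 1280/20.01 = 63.99 µg/L.
Half-life 0.941 d → k = ln 2 / 0.941 = 0.7366 d⁻¹.
63.99·exp(−k·t) = 40 → t = ln(63.99/40)/k = 55100 s = 15.31 h.

15.3 h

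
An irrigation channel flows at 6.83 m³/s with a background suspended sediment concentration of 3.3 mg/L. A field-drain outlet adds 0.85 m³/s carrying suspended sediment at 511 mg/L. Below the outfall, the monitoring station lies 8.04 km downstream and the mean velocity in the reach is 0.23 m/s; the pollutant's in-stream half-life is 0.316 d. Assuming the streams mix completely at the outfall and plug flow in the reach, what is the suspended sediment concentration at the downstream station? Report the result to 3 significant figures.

24.5 mg/L

After mixing, C = (6.830·3.300 + 0.8500·511.0) / 7.680 = 456.9/7.680 = 59.49 mg/L.
Travel time t = 8.04·1000 / 0.23 = 34960 s = 9.710 h.
Half-life 0.316 d → k = ln 2 / 0.316 = 2.194 d⁻¹.
Applying C = C₀e^(−kt): 59.49 × 0.4117 = 24.49 mg/L.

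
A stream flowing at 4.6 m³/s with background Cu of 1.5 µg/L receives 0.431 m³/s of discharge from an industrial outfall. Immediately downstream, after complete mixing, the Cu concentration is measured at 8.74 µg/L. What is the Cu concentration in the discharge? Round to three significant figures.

Mass balance: 4.600·1.500 + 0.4310·Cₑ = 5.031·8.740
→ Cₑ = (5.031·8.740 − 4.600·1.500) / 0.4310 = 86.01 µg/L.

86.0 µg/L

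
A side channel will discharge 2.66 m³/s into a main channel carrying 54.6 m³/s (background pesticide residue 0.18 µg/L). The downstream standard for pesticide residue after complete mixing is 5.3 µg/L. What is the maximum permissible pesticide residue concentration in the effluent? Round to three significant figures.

At the limit, (Qr·Cr + Qe·Cₑ)/(Qr + Qe) = 5.3:
Cₑ = (57.26·5.3 − 54.60·0.1800) / 2.660 = 110.4 µg/L.

110 µg/L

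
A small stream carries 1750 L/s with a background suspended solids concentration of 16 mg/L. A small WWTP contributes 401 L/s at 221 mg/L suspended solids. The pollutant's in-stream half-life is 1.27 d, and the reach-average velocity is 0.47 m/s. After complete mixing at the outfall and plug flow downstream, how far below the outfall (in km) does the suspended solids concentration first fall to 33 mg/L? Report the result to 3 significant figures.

After mixing, C = (1750·16.00 + 401.0·221.0) / 2151 = 116600/2151 = 54.22 mg/L.
Half-life 1.27 d → k = ln 2 / 1.27 = 0.5458 d⁻¹.
Set 54.22·exp(−k·t) = 33 → t = ln(54.22/33)/k = 78600 s = 21.83 h.
Distance = v·t = 0.47·78600 = 36940 m = 36.94 km.

36.9 km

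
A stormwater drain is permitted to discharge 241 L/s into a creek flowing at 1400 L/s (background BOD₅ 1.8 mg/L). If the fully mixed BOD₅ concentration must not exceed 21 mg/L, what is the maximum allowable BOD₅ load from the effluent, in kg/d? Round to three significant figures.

Mass balance at the limit: 1400·1.800 + 241.0·Cₑ = 1641·21 → Cₑ = 132.5 mg/L.
241.0 L/s = 0.2410 m³/s. Load = 0.2410 m³/s × 132.5 g/m³ × 86 400 s/d = 2760 kg/d.

2760 kg/d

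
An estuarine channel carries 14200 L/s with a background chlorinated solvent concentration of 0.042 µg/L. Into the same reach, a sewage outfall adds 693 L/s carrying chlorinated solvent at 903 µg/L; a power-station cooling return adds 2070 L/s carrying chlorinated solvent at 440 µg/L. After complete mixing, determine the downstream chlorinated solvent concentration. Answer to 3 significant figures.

Mixed concentration C = ΣQC/ΣQ = (14200·0.04200 + 693.0·903.0 + 2070·440.0) / 16960 = 1537000/16960 = 90.62 µg/L.

90.6 µg/L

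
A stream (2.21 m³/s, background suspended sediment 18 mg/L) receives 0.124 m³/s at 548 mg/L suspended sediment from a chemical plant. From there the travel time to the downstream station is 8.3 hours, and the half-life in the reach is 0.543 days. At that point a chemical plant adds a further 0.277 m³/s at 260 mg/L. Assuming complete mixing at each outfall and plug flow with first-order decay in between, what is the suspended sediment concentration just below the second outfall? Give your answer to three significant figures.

54.1 mg/L

Conservation of mass: C = (2.210·18.00 + 0.1240·548.0) / 2.334 = 107.7/2.334 = 46.16 mg/L; combined flow 2.334 m³/s.
Half-life 0.543 d → k = ln 2 / 0.543 = 1.277 d⁻¹.
Applying C = C₀e^(−kt): 46.16 × 0.6431 = 29.68 mg/L.
At the second outfall, C = (2.334·29.68 + 0.2770·260.0) / (2.334 + 0.2770) = 54.12 mg/L.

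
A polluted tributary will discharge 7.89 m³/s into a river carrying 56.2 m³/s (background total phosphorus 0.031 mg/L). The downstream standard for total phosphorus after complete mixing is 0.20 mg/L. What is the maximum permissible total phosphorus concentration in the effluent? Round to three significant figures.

At the limit, (Qr·Cr + Qe·Cₑ)/(Qr + Qe) = 0.20:
Cₑ = (64.09·0.20 − 56.20·0.03100) / 7.890 = 1.404 mg/L.

1.40 mg/L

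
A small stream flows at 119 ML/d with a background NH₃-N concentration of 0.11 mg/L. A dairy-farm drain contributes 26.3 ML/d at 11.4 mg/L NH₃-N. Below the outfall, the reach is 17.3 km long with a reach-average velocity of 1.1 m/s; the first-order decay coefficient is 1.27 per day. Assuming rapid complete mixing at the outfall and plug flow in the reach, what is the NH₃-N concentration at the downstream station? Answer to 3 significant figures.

Conservation of mass: C = (119.0·0.1100 + 26.30·11.40) / 145.3 = 312.9/145.3 = 2.154 mg/L.
Travel time t = 17.3·1000 / 1.1 = 15730 s = 4.369 h.
After decay, C = 2.154 × e^(−kt) = 2.154 × 0.7936 = 1.709 mg/L.

1.71 mg/L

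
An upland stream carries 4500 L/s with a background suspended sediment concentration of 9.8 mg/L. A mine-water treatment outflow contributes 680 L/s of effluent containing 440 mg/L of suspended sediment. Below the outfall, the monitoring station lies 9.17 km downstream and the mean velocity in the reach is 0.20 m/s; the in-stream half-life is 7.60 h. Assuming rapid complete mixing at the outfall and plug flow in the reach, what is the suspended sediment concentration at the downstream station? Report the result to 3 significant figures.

20.7 mg/L

Mixed concentration C = ΣQC/ΣQ = (4500·9.800 + 680.0·440.0) / 5180 = 343300/5180 = 66.27 mg/L.
Travel time t = 9.17·1000 / 0.20 = 45850 s = 12.74 h.
Half-life 7.60 h → k = ln 2 / 7.60 = 0.09120 h⁻¹ = 2.189 d⁻¹.
First-order decay: C = 66.27·exp(−k·t) = 66.27·0.3130 = 20.74 mg/L.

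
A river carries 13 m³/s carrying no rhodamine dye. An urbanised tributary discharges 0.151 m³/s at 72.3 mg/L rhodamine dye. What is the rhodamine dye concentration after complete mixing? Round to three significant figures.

0.830 mg/L

Mixed concentration C = ΣQC/ΣQ = (13.00·0 + 0.1510·72.30) / 13.15 = 10.92/13.15 = 0.8301 mg/L.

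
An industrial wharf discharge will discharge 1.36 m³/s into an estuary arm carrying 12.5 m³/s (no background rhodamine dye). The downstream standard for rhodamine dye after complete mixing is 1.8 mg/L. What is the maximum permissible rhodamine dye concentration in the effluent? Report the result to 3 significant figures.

At the limit, (Qr·Cr + Qe·Cₑ)/(Qr + Qe) = 1.8:
Cₑ = (13.86·1.8 − 12.50·0) / 1.360 = 18.34 mg/L.

18.3 mg/L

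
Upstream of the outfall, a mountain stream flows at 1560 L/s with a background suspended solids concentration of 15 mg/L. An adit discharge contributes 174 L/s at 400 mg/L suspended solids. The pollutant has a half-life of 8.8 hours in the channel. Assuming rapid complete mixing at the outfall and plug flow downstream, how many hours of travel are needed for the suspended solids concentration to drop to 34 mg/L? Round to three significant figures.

Conservation of mass: C = (1560·15.00 + 174.0·400.0) / 1734 = 93000/1734 = 53.63 mg/L.
Half-life 8.8 h → k = ln 2 / 8.8 = 0.07877 h⁻¹ = 1.890 d⁻¹.
53.63·exp(−k·t) = 34 → t = ln(53.63/34)/k = 20830 s = 5.787 h.

5.79 h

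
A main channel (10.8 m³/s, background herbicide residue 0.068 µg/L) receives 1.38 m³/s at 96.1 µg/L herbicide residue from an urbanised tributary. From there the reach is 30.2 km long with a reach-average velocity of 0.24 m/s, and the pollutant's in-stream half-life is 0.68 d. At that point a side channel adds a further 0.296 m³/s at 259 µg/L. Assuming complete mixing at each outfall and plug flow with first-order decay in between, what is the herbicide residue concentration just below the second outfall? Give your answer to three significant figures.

8.57 µg/L

Mass balance: C = (10.80·0.06800 + 1.380·96.10) / 12.18 = 133.4/12.18 = 10.95 µg/L; combined flow 12.18 m³/s.
Travel time t = 30.2·1000 / 0.24 = 125800 s = 34.95 h.
Half-life 0.68 d → k = ln 2 / 0.68 = 1.019 d⁻¹.
First-order decay: C = 10.95·exp(−k·t) = 10.95·0.2266 = 2.481 µg/L.
At the second outfall, C = (12.18·2.481 + 0.2960·259.0) / (12.18 + 0.2960) = 8.567 µg/L.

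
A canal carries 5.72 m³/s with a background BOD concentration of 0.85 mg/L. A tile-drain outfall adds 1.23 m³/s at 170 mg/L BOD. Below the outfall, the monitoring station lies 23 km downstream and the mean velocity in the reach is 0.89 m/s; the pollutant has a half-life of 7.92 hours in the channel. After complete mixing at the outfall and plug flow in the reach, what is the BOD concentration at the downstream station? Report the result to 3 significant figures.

Mass balance: C = (5.720·0.8500 + 1.230·170.0) / 6.950 = 214.0/6.950 = 30.79 mg/L.
Travel time t = 23·1000 / 0.89 = 25840 s = 7.179 h.
Half-life 7.92 h → k = ln 2 / 7.92 = 0.08752 h⁻¹ = 2.100 d⁻¹.
Decay over the reach: 30.79·exp(−kt) = 30.79·0.5335 = 16.42 mg/L.

16.4 mg/L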